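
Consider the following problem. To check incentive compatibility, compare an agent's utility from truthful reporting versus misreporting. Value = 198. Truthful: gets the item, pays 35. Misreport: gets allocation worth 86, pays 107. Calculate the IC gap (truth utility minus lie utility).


Step 1: U(truth) = value - payment = 198 - 35 = 163
Step 2: U(lie) = allocation - payment = 86 - 107 = -21
Step 3: IC gap = 163 - (-21) = 184

184


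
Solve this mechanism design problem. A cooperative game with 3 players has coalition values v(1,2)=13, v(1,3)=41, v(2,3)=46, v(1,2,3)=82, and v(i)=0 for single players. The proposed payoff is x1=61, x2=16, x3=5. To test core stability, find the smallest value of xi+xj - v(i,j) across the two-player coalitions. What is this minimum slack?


Step 1: Slack for coalition (1,2): x1+x2 - v12 = 77 - 13 = 64
Step 2: Slack for coalition (1,3): x1+x3 - v13 = 66 - 41 = 25
Step 3: Slack for coalition (2,3): x2+x3 - v23 = 21 - 46 = -25
Step 4: Minimum slack = min(64, 25, -25) = -25, attained by (2,3); coalition (2,3) can block (slack < 0), so the allocation is not in the core

-25


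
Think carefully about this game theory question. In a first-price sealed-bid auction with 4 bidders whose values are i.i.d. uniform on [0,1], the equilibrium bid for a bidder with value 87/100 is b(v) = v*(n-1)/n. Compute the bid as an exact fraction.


Step 1: The symmetric BNE bidding function is b(v) = v * (n-1) / n
Step 2: Substitute v = 87/100 and n = 4
Step 3: b = 87/100 * 3/4
Step 4: b = 261/400

261/400


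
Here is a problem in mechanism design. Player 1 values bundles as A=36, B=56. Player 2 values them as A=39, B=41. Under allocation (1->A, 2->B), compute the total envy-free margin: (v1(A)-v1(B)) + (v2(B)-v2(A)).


Step 1: Player 1's margin = v1(A) - v1(B) = 36 - 56 = -20
Step 2: Player 2's margin = v2(B) - v2(A) = 41 - 39 = 2
Step 3: Total margin = -20 + 2 = -18

-18


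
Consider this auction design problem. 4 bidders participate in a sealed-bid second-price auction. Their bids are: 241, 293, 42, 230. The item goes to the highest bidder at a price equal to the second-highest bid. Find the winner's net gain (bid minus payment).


Step 1: Sort bids in descending order: 293, 241, 230, 42
Step 2: The winning bid is the highest: 293
Step 3: The payment equals the second-highest bid: 241
Step 4: Surplus = winner's bid - payment = 293 - 241 = 52

52


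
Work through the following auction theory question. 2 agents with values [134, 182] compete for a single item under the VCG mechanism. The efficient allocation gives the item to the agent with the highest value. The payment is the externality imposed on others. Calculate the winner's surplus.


Step 1: The winner is the agent with the highest value: agent 1 with value 182
Step 2: Values of other agents: [134]
Step 3: VCG payment = max of others' values = 134
Step 4: Surplus = 182 - 134 = 48

48


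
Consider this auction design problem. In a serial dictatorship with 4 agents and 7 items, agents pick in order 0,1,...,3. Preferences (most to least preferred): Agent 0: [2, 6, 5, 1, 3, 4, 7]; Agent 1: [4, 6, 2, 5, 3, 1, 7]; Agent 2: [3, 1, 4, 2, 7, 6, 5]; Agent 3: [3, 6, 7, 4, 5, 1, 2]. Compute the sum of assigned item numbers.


Step 1: Agent 0 picks item 2
Step 2: Agent 1 picks item 4
Step 3: Agent 2 picks item 3
Step 4: Agent 3 picks item 6
Step 5: Sum = 2 + 4 + 3 + 6 = 15

15


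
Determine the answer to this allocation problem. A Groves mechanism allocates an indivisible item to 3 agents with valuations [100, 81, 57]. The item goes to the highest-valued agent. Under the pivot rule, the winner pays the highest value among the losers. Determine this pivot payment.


Step 1: The efficient winner is agent 0 with value 100
Step 2: Other agents' values: [81, 57]
Step 3: Pivot payment = max(others) = 81
Step 4: The winner pays 81

81


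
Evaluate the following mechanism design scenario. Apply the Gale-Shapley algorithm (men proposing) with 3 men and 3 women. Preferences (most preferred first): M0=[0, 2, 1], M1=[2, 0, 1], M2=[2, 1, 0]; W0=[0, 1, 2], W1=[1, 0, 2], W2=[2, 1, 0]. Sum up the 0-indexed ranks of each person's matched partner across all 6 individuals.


Step 1: Run Gale-Shapley (men propose, women hold best offer):
  M0 proposes to W0; she accepts
  M1 proposes to W2; she accepts
  M2 proposes to W2; she switches from M1
  M1 proposes to W0; rejected
  M1 proposes to W1; she accepts
Step 2: Final matching: W0-M0, W1-M1, W2-M2
Step 3: 0-indexed ranks (man's rank of his match, then woman's): 0 + 0 + 2 + 0 + 0 + 0
Step 4: Total rank sum = 2

2


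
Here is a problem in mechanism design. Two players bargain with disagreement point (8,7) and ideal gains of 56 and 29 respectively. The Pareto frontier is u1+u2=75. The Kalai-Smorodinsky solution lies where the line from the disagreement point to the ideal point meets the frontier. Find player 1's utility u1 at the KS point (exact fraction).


Step 1: At the KS point, (u1-d1)/r1 = (u2-d2)/r2 = t and u1+u2 = 75
Step 2: u1 = d1 + r1*t and u2 = d2 + r2*t, so (d1 + r1*t) + (d2 + r2*t) = 75
Step 3: t = (75 - 8 - 7)/(56 + 29) = 60/85 = 12/17
Step 4: u1 = d1 + r1*t = 8 + 56 * 12/17 = 808/17
Step 5: (Check: u2 = d2 + r2*t = 467/17; u1+u2 = 808/17 + 467/17 = 75, on the frontier.)

808/17


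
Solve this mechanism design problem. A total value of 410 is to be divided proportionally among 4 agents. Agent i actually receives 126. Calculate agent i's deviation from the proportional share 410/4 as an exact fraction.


Step 1: Proportional share = 410/4 = 205/2
Step 2: Agent's actual allocation = 126
Step 3: Excess = 126 - 205/2 = 47/2

47/2


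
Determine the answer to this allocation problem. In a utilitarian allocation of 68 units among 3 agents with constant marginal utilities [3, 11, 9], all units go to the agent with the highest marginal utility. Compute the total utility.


Step 1: The marginal utilities are [3, 11, 9]
Step 2: The highest marginal utility is 11
Step 3: All 68 units go to that agent
Step 4: Total utility = 11 * 68 = 748

748


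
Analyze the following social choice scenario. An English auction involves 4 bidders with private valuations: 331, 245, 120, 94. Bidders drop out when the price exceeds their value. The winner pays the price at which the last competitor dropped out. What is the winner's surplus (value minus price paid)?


Step 1: Identify the highest value: 331
Step 2: Identify the second-highest value: 245
Step 3: The final price = second-highest value = 245
Step 4: Surplus = 331 - 245 = 86

86


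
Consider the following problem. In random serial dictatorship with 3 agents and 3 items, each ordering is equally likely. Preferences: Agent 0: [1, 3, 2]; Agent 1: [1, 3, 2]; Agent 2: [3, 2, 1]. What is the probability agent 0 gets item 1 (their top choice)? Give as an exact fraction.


Step 1: Agent 0 wants item 1
Step 2: There are 6 possible orderings of agents
Step 3: In 3 orderings, agent 0 gets item 1
Step 4: Probability = 3/6 = 1/2

1/2


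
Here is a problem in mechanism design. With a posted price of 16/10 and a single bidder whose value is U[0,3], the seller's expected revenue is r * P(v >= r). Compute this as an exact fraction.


Step 1: Posted price r = 8/5, value support [0,3]
Step 2: P(v >= r) = (3 - 8/5)/3 = 7/15
Step 3: Expected revenue = r * P(v >= r) = 8/5 * 7/15
Step 4: Revenue = 56/75

56/75


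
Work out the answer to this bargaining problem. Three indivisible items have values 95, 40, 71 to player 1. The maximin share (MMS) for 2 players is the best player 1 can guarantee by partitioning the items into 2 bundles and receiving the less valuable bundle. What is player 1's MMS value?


Step 1: Item values = 95, 40, 71
Step 2: Enumerate all 2-bundle partitions and take the smaller bundle:
  Partition 1: {95} vs {40,71} -> bundles 95, 111; min = 95
  Partition 2: {40} vs {95,71} -> bundles 40, 166; min = 40
  Partition 3: {71} vs {95,40} -> bundles 71, 135; min = 71
Step 3: MMS = max(95, 40, 71) = 95

95


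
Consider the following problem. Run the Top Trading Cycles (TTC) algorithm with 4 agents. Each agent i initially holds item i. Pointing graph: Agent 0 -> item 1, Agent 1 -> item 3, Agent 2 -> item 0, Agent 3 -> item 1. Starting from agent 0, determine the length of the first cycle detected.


Step 1: Trace the pointer graph from agent 0: 0 -> 1 -> 3 -> 1
Step 2: A cycle is detected when we revisit agent 1
Step 3: The cycle is: 1 -> 3 -> 1
Step 4: Cycle length = 2

2


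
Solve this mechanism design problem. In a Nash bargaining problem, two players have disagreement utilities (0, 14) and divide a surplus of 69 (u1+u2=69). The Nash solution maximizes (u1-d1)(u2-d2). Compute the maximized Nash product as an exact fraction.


Step 1: The Nash solution splits surplus symmetrically above the disagreement point
Step 2: u1 = (total + d1 - d2)/2 = (69 + 0 - 14)/2 = 55/2
Step 3: u2 = (total - d1 + d2)/2 = (69 - 0 + 14)/2 = 83/2
Step 4: Nash product = (55/2 - 0) * (83/2 - 14)
Step 5: = 55/2 * 55/2 = 3025/4

3025/4


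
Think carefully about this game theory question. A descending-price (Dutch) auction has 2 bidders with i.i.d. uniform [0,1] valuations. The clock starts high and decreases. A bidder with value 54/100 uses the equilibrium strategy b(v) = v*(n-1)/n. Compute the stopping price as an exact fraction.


Step 1: Dutch auctions are strategically equivalent to first-price auctions
Step 2: The equilibrium bid is b(v) = v*(n-1)/n
Step 3: b = 27/50 * 1/2
Step 4: b = 27/100

27/100


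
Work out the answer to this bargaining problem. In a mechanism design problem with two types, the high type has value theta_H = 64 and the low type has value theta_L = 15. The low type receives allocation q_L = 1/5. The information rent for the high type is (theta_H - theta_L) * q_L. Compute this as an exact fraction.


Step 1: theta_H - theta_L = 64 - 15 = 49
Step 2: Information rent = (theta_H - theta_L) * q_L
Step 3: = 49 * 1/5
Step 4: = 49/5

49/5


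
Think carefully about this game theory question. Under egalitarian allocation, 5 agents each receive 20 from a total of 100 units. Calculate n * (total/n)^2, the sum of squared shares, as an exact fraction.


Step 1: Each agent's share = 100/5 = 20
Step 2: Square of each share = (20)^2 = 400
Step 3: Sum of squares = 5 * 400 = 2000

2000


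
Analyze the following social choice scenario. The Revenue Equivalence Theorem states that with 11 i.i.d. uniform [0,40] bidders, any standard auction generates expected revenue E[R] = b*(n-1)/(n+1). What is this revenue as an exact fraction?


Step 1: By Revenue Equivalence, expected revenue = b*(n-1)/(n+1)
Step 2: Substituting n = 11, b = 40
Step 3: Revenue = 40*(11-1)/(11+1) = 40*10/12
Step 4: Revenue = 400/12 = 100/3

100/3


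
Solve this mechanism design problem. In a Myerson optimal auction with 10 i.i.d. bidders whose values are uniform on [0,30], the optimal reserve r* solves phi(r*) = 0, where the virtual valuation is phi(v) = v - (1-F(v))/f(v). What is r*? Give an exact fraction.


Step 1: For U[0,30], F(v) = v/30 and f(v) = 1/30
Step 2: phi(v) = v - (1 - v/30)/(1/30) = v - (30 - v) = 2v - 30
Step 3: Set phi(r*) = 0: 2r* - 30 = 0
Step 4: r* = 30/2 = 15 (the number of bidders n = 10 does not enter)

15


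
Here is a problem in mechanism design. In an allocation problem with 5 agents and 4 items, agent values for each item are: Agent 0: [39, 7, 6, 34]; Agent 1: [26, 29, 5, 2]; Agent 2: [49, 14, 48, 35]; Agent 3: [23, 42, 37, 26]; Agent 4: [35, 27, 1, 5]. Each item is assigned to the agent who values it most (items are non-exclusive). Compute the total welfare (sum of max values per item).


Step 1: For each item, find the maximum value among all agents.
Step 2: Item 0 -> Agent 2 (value 49)
Step 3: Item 1 -> Agent 3 (value 42)
Step 4: Item 2 -> Agent 2 (value 48)
Step 5: Item 3 -> Agent 2 (value 35)
Step 6: Total welfare = 49 + 42 + 48 + 35 = 174

174


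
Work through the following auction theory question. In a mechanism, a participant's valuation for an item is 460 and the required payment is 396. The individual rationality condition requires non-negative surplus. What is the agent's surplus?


Step 1: Surplus = value - payment = 460 - 396 = 64
Step 2: IR is satisfied (surplus >= 0)

64


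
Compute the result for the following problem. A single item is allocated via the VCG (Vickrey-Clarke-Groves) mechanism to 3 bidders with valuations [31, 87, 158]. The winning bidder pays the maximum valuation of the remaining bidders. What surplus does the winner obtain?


Step 1: The winner is the agent with the highest value: agent 2 with value 158
Step 2: Values of other agents: [31, 87]
Step 3: VCG payment = max of others' values = 87
Step 4: Surplus = 158 - 87 = 71

71


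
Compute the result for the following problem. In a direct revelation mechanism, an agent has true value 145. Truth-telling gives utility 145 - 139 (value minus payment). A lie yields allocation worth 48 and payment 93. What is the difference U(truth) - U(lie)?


Step 1: U(truth) = value - payment = 145 - 139 = 6
Step 2: U(lie) = allocation - payment = 48 - 93 = -45
Step 3: IC gap = 6 - (-45) = 51

51


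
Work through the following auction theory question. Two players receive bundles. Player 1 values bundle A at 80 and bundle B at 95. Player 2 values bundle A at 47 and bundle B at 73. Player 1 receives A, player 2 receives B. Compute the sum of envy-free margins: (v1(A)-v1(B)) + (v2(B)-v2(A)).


Step 1: Player 1's margin = v1(A) - v1(B) = 80 - 95 = -15
Step 2: Player 2's margin = v2(B) - v2(A) = 73 - 47 = 26
Step 3: Total margin = -15 + 26 = 11

11


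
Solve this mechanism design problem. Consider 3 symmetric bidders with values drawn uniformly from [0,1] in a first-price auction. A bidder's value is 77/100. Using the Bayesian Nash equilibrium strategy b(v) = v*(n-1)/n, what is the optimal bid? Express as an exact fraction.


Step 1: The symmetric BNE bidding function is b(v) = v * (n-1) / n
Step 2: Substitute v = 77/100 and n = 3
Step 3: b = 77/100 * 2/3
Step 4: b = 77/150

77/150


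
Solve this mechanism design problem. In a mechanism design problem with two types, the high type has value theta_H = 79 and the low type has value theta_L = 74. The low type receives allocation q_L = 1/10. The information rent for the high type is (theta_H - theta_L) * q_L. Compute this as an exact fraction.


Step 1: theta_H - theta_L = 79 - 74 = 5
Step 2: Information rent = (theta_H - theta_L) * q_L
Step 3: = 5 * 1/10
Step 4: = 1/2

1/2


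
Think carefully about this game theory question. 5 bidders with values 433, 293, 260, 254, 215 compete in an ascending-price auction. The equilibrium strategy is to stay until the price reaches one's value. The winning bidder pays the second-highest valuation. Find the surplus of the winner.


Step 1: Identify the highest value: 433
Step 2: Identify the second-highest value: 293
Step 3: The final price = second-highest value = 293
Step 4: Surplus = 433 - 293 = 140

140


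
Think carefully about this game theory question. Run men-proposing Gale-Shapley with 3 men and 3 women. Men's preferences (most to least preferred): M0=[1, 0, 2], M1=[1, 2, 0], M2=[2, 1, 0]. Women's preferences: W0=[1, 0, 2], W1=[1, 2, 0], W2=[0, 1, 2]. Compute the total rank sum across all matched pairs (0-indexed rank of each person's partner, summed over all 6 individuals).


Step 1: Run Gale-Shapley (men propose, women hold best offer):
  M0 proposes to W1; she accepts
  M1 proposes to W1; she switches from M0
  M2 proposes to W2; she accepts
  M0 proposes to W0; she accepts
Step 2: Final matching: W0-M0, W1-M1, W2-M2
Step 3: 0-indexed ranks (man's rank of his match, then woman's): 1 + 1 + 0 + 0 + 0 + 2
Step 4: Total rank sum = 4

4


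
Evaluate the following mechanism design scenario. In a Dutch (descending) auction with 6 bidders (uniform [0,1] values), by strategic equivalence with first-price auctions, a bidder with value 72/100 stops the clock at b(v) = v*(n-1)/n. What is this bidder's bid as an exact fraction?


Step 1: Dutch auctions are strategically equivalent to first-price auctions
Step 2: The equilibrium bid is b(v) = v*(n-1)/n
Step 3: b = 18/25 * 5/6
Step 4: b = 3/5

3/5


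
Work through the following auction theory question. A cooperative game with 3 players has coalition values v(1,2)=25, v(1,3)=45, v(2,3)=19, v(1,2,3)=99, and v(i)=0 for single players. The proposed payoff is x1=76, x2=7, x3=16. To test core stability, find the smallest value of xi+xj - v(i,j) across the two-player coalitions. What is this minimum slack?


Step 1: Slack for coalition (1,2): x1+x2 - v12 = 83 - 25 = 58
Step 2: Slack for coalition (1,3): x1+x3 - v13 = 92 - 45 = 47
Step 3: Slack for coalition (2,3): x2+x3 - v23 = 23 - 19 = 4
Step 4: Minimum slack = min(58, 47, 4) = 4, attained by (2,3); no pair can gain by deviating, so the allocation is in the core

4


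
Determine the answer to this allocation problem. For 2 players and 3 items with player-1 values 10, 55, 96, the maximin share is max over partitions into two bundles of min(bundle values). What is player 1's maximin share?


Step 1: Item values = 10, 55, 96
Step 2: Enumerate all 2-bundle partitions and take the smaller bundle:
  Partition 1: {10} vs {55,96} -> bundles 10, 151; min = 10
  Partition 2: {55} vs {10,96} -> bundles 55, 106; min = 55
  Partition 3: {96} vs {10,55} -> bundles 96, 65; min = 65
Step 3: MMS = max(10, 55, 65) = 65

65


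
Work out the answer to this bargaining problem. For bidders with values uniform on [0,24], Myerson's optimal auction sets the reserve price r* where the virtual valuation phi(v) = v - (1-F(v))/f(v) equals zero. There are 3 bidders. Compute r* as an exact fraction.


Step 1: For U[0,24], F(v) = v/24 and f(v) = 1/24
Step 2: phi(v) = v - (1 - v/24)/(1/24) = v - (24 - v) = 2v - 24
Step 3: Set phi(r*) = 0: 2r* - 24 = 0
Step 4: r* = 24/2 = 12 (the number of bidders n = 3 does not enter)

12


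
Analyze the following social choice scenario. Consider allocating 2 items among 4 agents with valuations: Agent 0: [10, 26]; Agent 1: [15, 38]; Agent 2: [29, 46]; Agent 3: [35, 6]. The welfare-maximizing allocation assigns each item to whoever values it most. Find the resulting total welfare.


Step 1: For each item, find the maximum value among all agents.
Step 2: Item 0 -> Agent 3 (value 35)
Step 3: Item 1 -> Agent 2 (value 46)
Step 4: Total welfare = 35 + 46 = 81

81


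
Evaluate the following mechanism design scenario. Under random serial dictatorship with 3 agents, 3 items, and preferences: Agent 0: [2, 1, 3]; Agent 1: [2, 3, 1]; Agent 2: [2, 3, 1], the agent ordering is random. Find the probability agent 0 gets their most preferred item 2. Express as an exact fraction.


Step 1: Agent 0 wants item 2
Step 2: There are 6 possible orderings of agents
Step 3: In 2 orderings, agent 0 gets item 2
Step 4: Probability = 2/6 = 1/3

1/3


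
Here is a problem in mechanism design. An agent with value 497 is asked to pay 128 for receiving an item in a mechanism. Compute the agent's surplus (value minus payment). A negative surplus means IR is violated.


Step 1: Surplus = value - payment = 497 - 128 = 369
Step 2: IR is satisfied (surplus >= 0)

369


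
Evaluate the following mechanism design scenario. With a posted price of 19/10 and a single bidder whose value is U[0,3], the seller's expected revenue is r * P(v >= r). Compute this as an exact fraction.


Step 1: Posted price r = 19/10, value support [0,3]
Step 2: P(v >= r) = (3 - 19/10)/3 = 11/30
Step 3: Expected revenue = r * P(v >= r) = 19/10 * 11/30
Step 4: Revenue = 209/300

209/300


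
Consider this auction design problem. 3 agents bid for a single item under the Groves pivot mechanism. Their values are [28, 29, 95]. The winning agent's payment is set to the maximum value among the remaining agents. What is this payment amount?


Step 1: The efficient winner is agent 2 with value 95
Step 2: Other agents' values: [28, 29]
Step 3: Pivot payment = max(others) = 29
Step 4: The winner pays 29

29


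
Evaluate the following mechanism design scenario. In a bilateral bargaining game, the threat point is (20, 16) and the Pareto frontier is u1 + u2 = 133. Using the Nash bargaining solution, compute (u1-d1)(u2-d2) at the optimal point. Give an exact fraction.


Step 1: The Nash solution splits surplus symmetrically above the disagreement point
Step 2: u1 = (total + d1 - d2)/2 = (133 + 20 - 16)/2 = 137/2
Step 3: u2 = (total - d1 + d2)/2 = (133 - 20 + 16)/2 = 129/2
Step 4: Nash product = (137/2 - 20) * (129/2 - 16)
Step 5: = 97/2 * 97/2 = 9409/4

9409/4


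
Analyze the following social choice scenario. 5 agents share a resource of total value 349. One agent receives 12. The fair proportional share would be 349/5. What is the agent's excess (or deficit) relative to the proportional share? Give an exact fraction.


Step 1: Proportional share = 349/5
Step 2: Agent's actual allocation = 12
Step 3: Excess = 12 - 349/5 = -289/5

-289/5


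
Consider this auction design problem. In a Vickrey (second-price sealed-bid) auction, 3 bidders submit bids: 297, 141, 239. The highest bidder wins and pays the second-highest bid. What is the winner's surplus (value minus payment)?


Step 1: Sort bids in descending order: 297, 239, 141
Step 2: The winning bid is the highest: 297
Step 3: The payment equals the second-highest bid: 239
Step 4: Surplus = winner's bid - payment = 297 - 239 = 58

58


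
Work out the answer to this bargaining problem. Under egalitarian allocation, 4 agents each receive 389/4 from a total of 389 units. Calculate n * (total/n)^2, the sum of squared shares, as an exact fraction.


Step 1: Each agent's share = 389/4
Step 2: Square of each share = (389/4)^2 = 151321/16
Step 3: Sum of squares = 4 * 151321/16 = 151321/4

151321/4


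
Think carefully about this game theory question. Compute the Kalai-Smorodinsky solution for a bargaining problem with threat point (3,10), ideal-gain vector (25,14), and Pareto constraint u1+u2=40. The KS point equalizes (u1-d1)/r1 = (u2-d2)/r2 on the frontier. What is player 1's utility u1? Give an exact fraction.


Step 1: At the KS point, (u1-d1)/r1 = (u2-d2)/r2 = t and u1+u2 = 40
Step 2: u1 = d1 + r1*t and u2 = d2 + r2*t, so (d1 + r1*t) + (d2 + r2*t) = 40
Step 3: t = (40 - 3 - 10)/(25 + 14) = 27/39 = 9/13
Step 4: u1 = d1 + r1*t = 3 + 25 * 9/13 = 264/13
Step 5: (Check: u2 = d2 + r2*t = 256/13; u1+u2 = 264/13 + 256/13 = 40, on the frontier.)

264/13


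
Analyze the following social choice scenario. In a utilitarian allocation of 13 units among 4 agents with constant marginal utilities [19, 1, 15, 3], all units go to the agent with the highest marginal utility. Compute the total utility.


Step 1: The marginal utilities are [19, 1, 15, 3]
Step 2: The highest marginal utility is 19
Step 3: All 13 units go to that agent
Step 4: Total utility = 19 * 13 = 247

247


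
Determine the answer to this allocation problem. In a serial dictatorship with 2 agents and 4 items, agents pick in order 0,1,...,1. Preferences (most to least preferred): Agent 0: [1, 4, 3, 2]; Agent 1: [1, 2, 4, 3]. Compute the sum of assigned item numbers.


Step 1: Agent 0 picks item 1
Step 2: Agent 1 picks item 2
Step 3: Sum = 1 + 2 = 3

3


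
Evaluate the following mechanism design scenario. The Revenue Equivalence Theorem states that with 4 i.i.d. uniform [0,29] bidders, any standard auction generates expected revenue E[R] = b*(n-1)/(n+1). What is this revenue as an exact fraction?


Step 1: By Revenue Equivalence, expected revenue = b*(n-1)/(n+1)
Step 2: Substituting n = 4, b = 29
Step 3: Revenue = 29*(4-1)/(4+1) = 29*3/5
Step 4: Revenue = 87/5

87/5


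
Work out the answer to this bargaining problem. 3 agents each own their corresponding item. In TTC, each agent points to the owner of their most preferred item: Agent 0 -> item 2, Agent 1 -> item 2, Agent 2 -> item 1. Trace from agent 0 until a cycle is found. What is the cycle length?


Step 1: Trace the pointer graph from agent 0: 0 -> 2 -> 1 -> 2
Step 2: A cycle is detected when we revisit agent 2
Step 3: The cycle is: 2 -> 1 -> 2
Step 4: Cycle length = 2

2


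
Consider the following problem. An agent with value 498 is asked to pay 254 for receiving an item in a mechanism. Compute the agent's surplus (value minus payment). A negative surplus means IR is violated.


Step 1: Surplus = value - payment = 498 - 254 = 244
Step 2: IR is satisfied (surplus >= 0)

244


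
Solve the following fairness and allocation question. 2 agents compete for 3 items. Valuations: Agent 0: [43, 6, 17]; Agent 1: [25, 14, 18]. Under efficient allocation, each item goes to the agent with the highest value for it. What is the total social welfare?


Step 1: For each item, find the maximum value among all agents.
Step 2: Item 0 -> Agent 0 (value 43)
Step 3: Item 1 -> Agent 1 (value 14)
Step 4: Item 2 -> Agent 1 (value 18)
Step 5: Total welfare = 43 + 14 + 18 = 75

75


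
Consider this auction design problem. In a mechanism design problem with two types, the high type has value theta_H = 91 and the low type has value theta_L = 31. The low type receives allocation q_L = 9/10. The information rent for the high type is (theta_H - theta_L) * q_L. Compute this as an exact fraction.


Step 1: theta_H - theta_L = 91 - 31 = 60
Step 2: Information rent = (theta_H - theta_L) * q_L
Step 3: = 60 * 9/10
Step 4: = 54

54


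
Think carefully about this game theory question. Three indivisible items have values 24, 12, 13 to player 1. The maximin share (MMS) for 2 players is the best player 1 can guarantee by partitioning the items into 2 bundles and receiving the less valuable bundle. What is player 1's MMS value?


Step 1: Item values = 24, 12, 13
Step 2: Enumerate all 2-bundle partitions and take the smaller bundle:
  Partition 1: {24} vs {12,13} -> bundles 24, 25; min = 24
  Partition 2: {12} vs {24,13} -> bundles 12, 37; min = 12
  Partition 3: {13} vs {24,12} -> bundles 13, 36; min = 13
Step 3: MMS = max(24, 12, 13) = 24

24


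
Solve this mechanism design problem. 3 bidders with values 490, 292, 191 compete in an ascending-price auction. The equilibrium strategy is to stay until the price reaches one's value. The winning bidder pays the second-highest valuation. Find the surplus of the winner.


Step 1: Identify the highest value: 490
Step 2: Identify the second-highest value: 292
Step 3: The final price = second-highest value = 292
Step 4: Surplus = 490 - 292 = 198

198


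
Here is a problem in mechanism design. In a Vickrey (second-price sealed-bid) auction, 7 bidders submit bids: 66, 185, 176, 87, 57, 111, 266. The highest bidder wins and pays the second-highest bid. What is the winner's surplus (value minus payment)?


Step 1: Sort bids in descending order: 266, 185, 176, 111, 87, 66, 57
Step 2: The winning bid is the highest: 266
Step 3: The payment equals the second-highest bid: 185
Step 4: Surplus = winner's bid - payment = 266 - 185 = 81

81


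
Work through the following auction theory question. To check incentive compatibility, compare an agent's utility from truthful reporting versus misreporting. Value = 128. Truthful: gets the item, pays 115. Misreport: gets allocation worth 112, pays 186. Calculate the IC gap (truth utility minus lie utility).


Step 1: U(truth) = value - payment = 128 - 115 = 13
Step 2: U(lie) = allocation - payment = 112 - 186 = -74
Step 3: IC gap = 13 - (-74) = 87

87


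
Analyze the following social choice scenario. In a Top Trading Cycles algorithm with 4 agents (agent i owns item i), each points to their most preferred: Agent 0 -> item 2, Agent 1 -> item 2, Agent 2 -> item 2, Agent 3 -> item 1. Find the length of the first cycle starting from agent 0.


Step 1: Trace the pointer graph from agent 0: 0 -> 2 -> 2
Step 2: A cycle is detected when we revisit agent 2
Step 3: The cycle is: 2 -> 2
Step 4: Cycle length = 1

1


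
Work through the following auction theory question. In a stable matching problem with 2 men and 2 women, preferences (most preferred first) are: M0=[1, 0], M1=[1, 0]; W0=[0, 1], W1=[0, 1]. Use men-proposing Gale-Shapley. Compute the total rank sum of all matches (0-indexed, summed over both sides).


Step 1: Run Gale-Shapley (men propose, women hold best offer):
  M0 proposes to W1; she accepts
  M1 proposes to W1; rejected
  M1 proposes to W0; she accepts
Step 2: Final matching: W0-M1, W1-M0
Step 3: 0-indexed ranks (man's rank of his match, then woman's): 1 + 1 + 0 + 0
Step 4: Total rank sum = 2

2


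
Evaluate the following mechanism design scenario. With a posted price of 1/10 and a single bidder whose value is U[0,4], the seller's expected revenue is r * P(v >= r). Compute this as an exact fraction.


Step 1: Posted price r = 1/10, value support [0,4]
Step 2: P(v >= r) = (4 - 1/10)/4 = 39/40
Step 3: Expected revenue = r * P(v >= r) = 1/10 * 39/40
Step 4: Revenue = 39/400

39/400


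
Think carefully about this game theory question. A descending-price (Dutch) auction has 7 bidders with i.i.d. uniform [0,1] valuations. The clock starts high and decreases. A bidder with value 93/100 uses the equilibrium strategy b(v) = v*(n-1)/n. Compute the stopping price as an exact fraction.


Step 1: Dutch auctions are strategically equivalent to first-price auctions
Step 2: The equilibrium bid is b(v) = v*(n-1)/n
Step 3: b = 93/100 * 6/7
Step 4: b = 279/350

279/350


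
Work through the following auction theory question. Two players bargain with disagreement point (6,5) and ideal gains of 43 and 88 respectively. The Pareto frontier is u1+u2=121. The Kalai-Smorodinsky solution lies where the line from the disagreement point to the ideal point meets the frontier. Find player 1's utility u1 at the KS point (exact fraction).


Step 1: At the KS point, (u1-d1)/r1 = (u2-d2)/r2 = t and u1+u2 = 121
Step 2: u1 = d1 + r1*t and u2 = d2 + r2*t, so (d1 + r1*t) + (d2 + r2*t) = 121
Step 3: t = (121 - 6 - 5)/(43 + 88) = 110/131
Step 4: u1 = d1 + r1*t = 6 + 43 * 110/131 = 5516/131
Step 5: (Check: u2 = d2 + r2*t = 10335/131; u1+u2 = 5516/131 + 10335/131 = 121, on the frontier.)

5516/131


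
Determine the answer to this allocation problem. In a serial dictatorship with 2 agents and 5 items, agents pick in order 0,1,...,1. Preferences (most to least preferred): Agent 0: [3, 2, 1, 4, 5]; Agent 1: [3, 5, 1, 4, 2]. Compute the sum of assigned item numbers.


Step 1: Agent 0 picks item 3
Step 2: Agent 1 picks item 5
Step 3: Sum = 3 + 5 = 8

8


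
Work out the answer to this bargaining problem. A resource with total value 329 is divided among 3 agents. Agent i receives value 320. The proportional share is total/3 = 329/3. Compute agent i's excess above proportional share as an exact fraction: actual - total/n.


Step 1: Proportional share = 329/3
Step 2: Agent's actual allocation = 320
Step 3: Excess = 320 - 329/3 = 631/3

631/3


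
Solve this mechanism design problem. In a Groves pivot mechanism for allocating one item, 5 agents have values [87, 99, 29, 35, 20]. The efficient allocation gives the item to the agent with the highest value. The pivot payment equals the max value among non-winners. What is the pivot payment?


Step 1: The efficient winner is agent 1 with value 99
Step 2: Other agents' values: [87, 29, 35, 20]
Step 3: Pivot payment = max(others) = 87
Step 4: The winner pays 87

87


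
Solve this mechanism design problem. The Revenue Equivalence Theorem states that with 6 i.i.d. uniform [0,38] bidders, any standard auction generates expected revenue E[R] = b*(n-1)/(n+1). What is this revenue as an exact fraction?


Step 1: By Revenue Equivalence, expected revenue = b*(n-1)/(n+1)
Step 2: Substituting n = 6, b = 38
Step 3: Revenue = 38*(6-1)/(6+1) = 38*5/7
Step 4: Revenue = 190/7

190/7


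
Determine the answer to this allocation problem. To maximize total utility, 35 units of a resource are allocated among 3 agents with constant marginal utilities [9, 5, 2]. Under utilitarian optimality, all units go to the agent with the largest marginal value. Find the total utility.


Step 1: The marginal utilities are [9, 5, 2]
Step 2: The highest marginal utility is 9
Step 3: All 35 units go to that agent
Step 4: Total utility = 9 * 35 = 315

315


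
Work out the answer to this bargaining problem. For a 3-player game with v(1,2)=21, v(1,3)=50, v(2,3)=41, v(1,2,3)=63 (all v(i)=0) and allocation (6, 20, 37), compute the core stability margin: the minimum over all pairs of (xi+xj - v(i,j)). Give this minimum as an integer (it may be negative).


Step 1: Slack for coalition (1,2): x1+x2 - v12 = 26 - 21 = 5
Step 2: Slack for coalition (1,3): x1+x3 - v13 = 43 - 50 = -7
Step 3: Slack for coalition (2,3): x2+x3 - v23 = 57 - 41 = 16
Step 4: Minimum slack = min(5, -7, 16) = -7, attained by (1,3); coalition (1,3) can block (slack < 0), so the allocation is not in the core

-7


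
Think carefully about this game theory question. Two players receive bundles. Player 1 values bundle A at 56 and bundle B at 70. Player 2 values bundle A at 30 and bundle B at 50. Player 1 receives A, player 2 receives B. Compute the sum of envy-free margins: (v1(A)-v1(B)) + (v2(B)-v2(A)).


Step 1: Player 1's margin = v1(A) - v1(B) = 56 - 70 = -14
Step 2: Player 2's margin = v2(B) - v2(A) = 50 - 30 = 20
Step 3: Total margin = -14 + 20 = 6

6


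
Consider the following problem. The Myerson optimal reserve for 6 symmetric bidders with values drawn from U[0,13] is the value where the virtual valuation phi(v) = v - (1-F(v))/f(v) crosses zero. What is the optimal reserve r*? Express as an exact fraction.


Step 1: For U[0,13], F(v) = v/13 and f(v) = 1/13
Step 2: phi(v) = v - (1 - v/13)/(1/13) = v - (13 - v) = 2v - 13
Step 3: Set phi(r*) = 0: 2r* - 13 = 0
Step 4: r* = 13/2 (the number of bidders n = 6 does not enter)

13/2


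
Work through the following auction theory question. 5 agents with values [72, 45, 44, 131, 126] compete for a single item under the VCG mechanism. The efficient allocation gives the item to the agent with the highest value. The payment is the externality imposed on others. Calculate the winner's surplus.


Step 1: The winner is the agent with the highest value: agent 3 with value 131
Step 2: Values of other agents: [72, 45, 44, 126]
Step 3: VCG payment = max of others' values = 126
Step 4: Surplus = 131 - 126 = 5

5


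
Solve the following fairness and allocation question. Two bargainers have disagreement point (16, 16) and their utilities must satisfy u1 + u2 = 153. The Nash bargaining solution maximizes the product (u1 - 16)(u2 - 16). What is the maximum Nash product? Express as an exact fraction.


Step 1: The Nash solution splits surplus symmetrically above the disagreement point
Step 2: u1 = (total + d1 - d2)/2 = (153 + 16 - 16)/2 = 153/2
Step 3: u2 = (total - d1 + d2)/2 = (153 - 16 + 16)/2 = 153/2
Step 4: Nash product = (153/2 - 16) * (153/2 - 16)
Step 5: = 121/2 * 121/2 = 14641/4

14641/4


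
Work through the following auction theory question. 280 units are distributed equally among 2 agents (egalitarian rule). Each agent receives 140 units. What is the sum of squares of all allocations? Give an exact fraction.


Step 1: Each agent's share = 280/2 = 140
Step 2: Square of each share = (140)^2 = 19600
Step 3: Sum of squares = 2 * 19600 = 39200

39200


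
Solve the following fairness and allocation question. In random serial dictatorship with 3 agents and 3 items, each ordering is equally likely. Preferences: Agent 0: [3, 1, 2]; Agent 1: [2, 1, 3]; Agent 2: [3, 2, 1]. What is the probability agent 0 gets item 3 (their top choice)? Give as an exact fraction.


Step 1: Agent 0 wants item 3
Step 2: There are 6 possible orderings of agents
Step 3: In 3 orderings, agent 0 gets item 3
Step 4: Probability = 3/6 = 1/2

1/2


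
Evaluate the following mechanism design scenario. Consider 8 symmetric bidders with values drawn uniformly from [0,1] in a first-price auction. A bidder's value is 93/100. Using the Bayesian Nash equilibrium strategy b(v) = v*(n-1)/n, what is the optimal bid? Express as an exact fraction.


Step 1: The symmetric BNE bidding function is b(v) = v * (n-1) / n
Step 2: Substitute v = 93/100 and n = 8
Step 3: b = 93/100 * 7/8
Step 4: b = 651/800

651/800


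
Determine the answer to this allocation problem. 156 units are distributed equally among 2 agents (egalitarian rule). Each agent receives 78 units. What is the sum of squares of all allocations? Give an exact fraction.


Step 1: Each agent's share = 156/2 = 78
Step 2: Square of each share = (78)^2 = 6084
Step 3: Sum of squares = 2 * 6084 = 12168

12168


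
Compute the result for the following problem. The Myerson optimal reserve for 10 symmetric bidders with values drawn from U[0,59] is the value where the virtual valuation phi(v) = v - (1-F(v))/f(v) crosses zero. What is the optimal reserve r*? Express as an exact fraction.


Step 1: For U[0,59], F(v) = v/59 and f(v) = 1/59
Step 2: phi(v) = v - (1 - v/59)/(1/59) = v - (59 - v) = 2v - 59
Step 3: Set phi(r*) = 0: 2r* - 59 = 0
Step 4: r* = 59/2 (the number of bidders n = 10 does not enter)

59/2


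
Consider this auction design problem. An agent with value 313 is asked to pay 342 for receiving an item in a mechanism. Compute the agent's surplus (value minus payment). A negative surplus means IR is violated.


Step 1: Surplus = value - payment = 313 - 342 = -29
Step 2: IR is violated (surplus < 0)

-29


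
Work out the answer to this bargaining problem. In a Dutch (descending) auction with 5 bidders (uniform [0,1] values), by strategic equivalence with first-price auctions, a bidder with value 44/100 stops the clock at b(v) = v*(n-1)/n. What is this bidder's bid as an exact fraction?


Step 1: Dutch auctions are strategically equivalent to first-price auctions
Step 2: The equilibrium bid is b(v) = v*(n-1)/n
Step 3: b = 11/25 * 4/5
Step 4: b = 44/125

44/125


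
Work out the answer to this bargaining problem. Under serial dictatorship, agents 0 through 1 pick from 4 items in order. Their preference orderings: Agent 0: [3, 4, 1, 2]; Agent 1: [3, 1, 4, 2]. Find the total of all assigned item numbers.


Step 1: Agent 0 picks item 3
Step 2: Agent 1 picks item 1
Step 3: Sum = 3 + 1 = 4

4


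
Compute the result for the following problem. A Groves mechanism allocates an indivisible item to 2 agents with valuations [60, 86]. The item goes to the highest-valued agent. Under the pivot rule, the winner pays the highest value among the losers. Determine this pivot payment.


Step 1: The efficient winner is agent 1 with value 86
Step 2: Other agents' values: [60]
Step 3: Pivot payment = max(others) = 60
Step 4: The winner pays 60

60


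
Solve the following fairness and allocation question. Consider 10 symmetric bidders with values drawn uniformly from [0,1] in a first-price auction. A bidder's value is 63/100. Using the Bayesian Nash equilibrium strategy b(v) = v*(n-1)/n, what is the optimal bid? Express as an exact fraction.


Step 1: The symmetric BNE bidding function is b(v) = v * (n-1) / n
Step 2: Substitute v = 63/100 and n = 10
Step 3: b = 63/100 * 9/10
Step 4: b = 567/1000

567/1000


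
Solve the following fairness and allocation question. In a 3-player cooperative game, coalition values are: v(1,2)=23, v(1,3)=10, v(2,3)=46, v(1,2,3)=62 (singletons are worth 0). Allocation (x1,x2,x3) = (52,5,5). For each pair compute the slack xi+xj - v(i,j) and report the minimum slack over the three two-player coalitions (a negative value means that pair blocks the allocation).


Step 1: Slack for coalition (1,2): x1+x2 - v12 = 57 - 23 = 34
Step 2: Slack for coalition (1,3): x1+x3 - v13 = 57 - 10 = 47
Step 3: Slack for coalition (2,3): x2+x3 - v23 = 10 - 46 = -36
Step 4: Minimum slack = min(34, 47, -36) = -36, attained by (2,3); coalition (2,3) can block (slack < 0), so the allocation is not in the core

-36


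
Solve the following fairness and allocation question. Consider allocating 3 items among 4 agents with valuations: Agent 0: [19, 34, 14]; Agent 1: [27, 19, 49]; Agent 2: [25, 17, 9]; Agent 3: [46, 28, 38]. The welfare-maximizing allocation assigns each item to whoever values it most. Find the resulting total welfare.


Step 1: For each item, find the maximum value among all agents.
Step 2: Item 0 -> Agent 3 (value 46)
Step 3: Item 1 -> Agent 0 (value 34)
Step 4: Item 2 -> Agent 1 (value 49)
Step 5: Total welfare = 46 + 34 + 49 = 129

129
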